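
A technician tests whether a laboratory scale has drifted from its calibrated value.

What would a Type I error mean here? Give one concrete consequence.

A Type I error would mean concluding that the instrument has drifted out of calibration when in fact the instrument is correctly calibrated. Consequence: a properly working instrument is taken offline unnecessarily.

With the conventional null hypothesis that the instrument is correctly calibrated:
A Type I error is rejecting H₀ when H₀ is true.
Here that means pulling the instrument for recalibration when actually the instrument is correctly calibrated.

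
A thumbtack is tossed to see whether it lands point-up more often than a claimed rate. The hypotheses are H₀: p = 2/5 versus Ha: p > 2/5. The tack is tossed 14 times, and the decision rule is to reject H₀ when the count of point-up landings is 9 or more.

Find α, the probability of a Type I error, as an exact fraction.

α = P(reject H₀ | H₀ true) = P(S ≥ 9 | p = 2/5), with S ~ Binomial(14, 2/5).
Summing C(14,j)(2/5)^j(3/5)^{14−j} for j = 9,…,14 gives 355950592/6103515625.

355950592/6103515625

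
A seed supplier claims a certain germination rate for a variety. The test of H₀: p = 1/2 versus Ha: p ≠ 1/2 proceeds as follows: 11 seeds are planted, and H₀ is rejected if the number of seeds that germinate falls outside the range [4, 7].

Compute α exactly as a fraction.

Under H₀, X ~ Binomial(11, 1/2); α is the probability of landing in either tail, P(X ≤ 3) + P(X ≥ 8).
By symmetry, α = 2·P(X ≤ 3) = 2·(1 + 11 + 55 + 165)/2048 = 464/2048 = 29/128.

29/128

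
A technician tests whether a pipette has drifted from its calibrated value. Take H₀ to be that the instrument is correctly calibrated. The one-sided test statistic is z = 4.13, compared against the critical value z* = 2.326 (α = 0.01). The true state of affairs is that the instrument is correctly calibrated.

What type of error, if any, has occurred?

Type I error

Since z = 4.13 > z* = 2.326, H₀ is rejected.
H₀ is true (actually the instrument is correctly calibrated).
Rejecting a true H₀ is a Type I error.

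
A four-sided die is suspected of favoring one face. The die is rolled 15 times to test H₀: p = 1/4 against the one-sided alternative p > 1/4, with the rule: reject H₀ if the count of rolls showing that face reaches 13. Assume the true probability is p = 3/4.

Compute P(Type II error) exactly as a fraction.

820244467/1073741824

Under the alternative p = 3/4, K ~ Binomial(15, 3/4); β is the probability the test does not reject, P(K < 13).
Summing C(15,j)·(3/4)^j·(1/4)^{15-j} for j = 0..12 gives 820244467/1073741824.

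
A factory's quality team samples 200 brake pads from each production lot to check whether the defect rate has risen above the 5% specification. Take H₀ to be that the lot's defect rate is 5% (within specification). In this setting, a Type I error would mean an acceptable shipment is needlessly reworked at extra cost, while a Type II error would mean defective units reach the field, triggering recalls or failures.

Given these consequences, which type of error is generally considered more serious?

The Type II consequence (defective units reach the field, triggering recalls or failures) is more severe than the Type I consequence (an acceptable shipment is needlessly reworked at extra cost).

Type II error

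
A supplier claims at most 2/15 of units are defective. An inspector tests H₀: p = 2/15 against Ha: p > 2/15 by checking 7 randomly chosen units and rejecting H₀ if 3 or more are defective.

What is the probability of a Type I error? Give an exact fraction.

Under H₀, S ~ Binomial(7, 2/15); the Type I error rate is P(S ≥ 3).
Computing the lower-tail complement: 1 − 10767497/11390625 = 623128/11390625.

623128/11390625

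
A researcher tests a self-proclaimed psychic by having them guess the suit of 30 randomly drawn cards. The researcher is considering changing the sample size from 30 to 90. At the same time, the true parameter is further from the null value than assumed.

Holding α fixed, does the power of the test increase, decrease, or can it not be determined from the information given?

It increases.

More data shrinks sampling variability; the test statistic under Ha concentrates further from the null value, making rejection more likely. A larger true effect moves the Ha sampling distribution further from the H₀ critical value, making rejection more likely when Ha is true. Both changes push β in the same direction.
Since power = 1 − β and β decreases, power increases.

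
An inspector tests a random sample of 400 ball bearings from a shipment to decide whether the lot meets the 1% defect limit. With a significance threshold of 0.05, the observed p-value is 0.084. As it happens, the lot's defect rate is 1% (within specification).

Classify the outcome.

The conventional null hypothesis is that the lot's defect rate is 1% (within specification).
Since p = 0.084 ≥ α = 0.05, H₀ is not rejected.
H₀ is true (actually the lot's defect rate is 1% (within specification)).
The decision matches the true state — no error.

No error — this is a correct decision.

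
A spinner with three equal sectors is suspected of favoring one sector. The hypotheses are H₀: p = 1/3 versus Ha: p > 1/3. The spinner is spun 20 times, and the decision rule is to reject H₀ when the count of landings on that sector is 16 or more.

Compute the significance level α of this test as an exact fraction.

29147/1162261467

Under H₀, Y ~ Binomial(20, 1/3), and α = P(Y ≥ 16).
Summing C(20,j)(1/3)^j(2/3)^{20−j} for j = 16,…,20 gives 29147/1162261467.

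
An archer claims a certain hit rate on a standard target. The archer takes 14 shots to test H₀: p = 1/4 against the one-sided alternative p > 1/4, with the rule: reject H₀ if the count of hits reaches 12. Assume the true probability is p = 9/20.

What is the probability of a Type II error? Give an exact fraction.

A Type II error is failing to reject when Ha holds: with p = 9/20, β = P(Y ≤ 11).
Adding the binomial probabilities P(Y=0)+…+P(Y=11) at p = 9/20 gives 817437922121895041/819200000000000000.

817437922121895041/819200000000000000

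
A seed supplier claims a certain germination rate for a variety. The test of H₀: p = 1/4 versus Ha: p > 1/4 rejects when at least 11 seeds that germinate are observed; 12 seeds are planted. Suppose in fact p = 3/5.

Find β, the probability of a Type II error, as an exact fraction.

A Type II error is failing to reject when Ha holds: with p = 3/5, β = P(Y ≤ 10).
Summing C(12,j)·(3/5)^j·(2/5)^{12-j} for j = 0..10 gives 239357656/244140625.

239357656/244140625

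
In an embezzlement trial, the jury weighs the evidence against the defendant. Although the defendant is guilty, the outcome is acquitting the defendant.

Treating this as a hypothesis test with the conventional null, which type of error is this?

The null hypothesis here is that the defendant is innocent.
'Acquitting the defendant' corresponds to failing to reject H₀.
H₀ was not rejected but H₀ is false — a Type II error (false negative).

Type II error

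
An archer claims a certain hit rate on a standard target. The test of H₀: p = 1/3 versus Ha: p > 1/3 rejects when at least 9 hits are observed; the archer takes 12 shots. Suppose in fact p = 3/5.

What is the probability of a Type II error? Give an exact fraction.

37825328/48828125

Under the alternative p = 3/5, K ~ Binomial(12, 3/5); β is the probability the test does not reject, P(K < 9).
Summing C(12,j)·(3/5)^j·(2/5)^{12-j} for j = 0..8 gives 37825328/48828125.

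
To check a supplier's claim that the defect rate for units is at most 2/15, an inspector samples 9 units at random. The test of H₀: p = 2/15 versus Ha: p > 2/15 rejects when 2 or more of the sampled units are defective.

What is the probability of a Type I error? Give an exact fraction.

The significance level is the probability, assuming p = 2/15, of seeing 2 or more defectives in 9 draws.
Computing the lower-tail complement: 1 − 25287652351/38443359375 = 13155707024/38443359375.

13155707024/38443359375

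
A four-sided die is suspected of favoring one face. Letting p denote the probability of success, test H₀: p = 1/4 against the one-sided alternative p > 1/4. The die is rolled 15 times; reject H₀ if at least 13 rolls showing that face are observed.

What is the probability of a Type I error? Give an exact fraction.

Under H₀, S ~ Binomial(15, 1/4), and α = P(S ≥ 13).
Summing C(15,j)(1/4)^j(3/4)^{15−j} for j = 13,…,15 gives 991/1073741824.

991/1073741824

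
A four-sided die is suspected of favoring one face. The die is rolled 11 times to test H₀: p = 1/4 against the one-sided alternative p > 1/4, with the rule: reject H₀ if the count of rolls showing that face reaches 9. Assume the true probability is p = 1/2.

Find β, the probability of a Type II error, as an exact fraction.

Under the alternative p = 1/2, K ~ Binomial(11, 1/2); β is the probability the test does not reject, P(K < 9).
Summing C(11,j)·(1/2)^j·(1/2)^{11-j} for j = 0..8 gives 1981/2048.

1981/2048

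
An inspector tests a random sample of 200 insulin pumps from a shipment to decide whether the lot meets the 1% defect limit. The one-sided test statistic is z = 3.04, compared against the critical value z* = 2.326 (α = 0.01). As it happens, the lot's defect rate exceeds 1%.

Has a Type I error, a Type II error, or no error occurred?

The conventional null hypothesis is that the lot's defect rate is 1% (within specification).
Since z = 3.04 > z* = 2.326, H₀ is rejected.
H₀ is false (actually the lot's defect rate exceeds 1%).
The decision matches the true state — no error.

No error (correct decision).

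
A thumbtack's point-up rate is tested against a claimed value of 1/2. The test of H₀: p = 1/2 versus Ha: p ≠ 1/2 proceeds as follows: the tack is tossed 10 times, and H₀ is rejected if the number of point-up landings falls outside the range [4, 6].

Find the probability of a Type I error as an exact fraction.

The significance level is the null-hypothesis probability of the rejection region {≤3} ∪ {≥7}.
The two tails are symmetric, so α = 2·(1 + 10 + 45 + 120)/2^10 = 352/1024 = 11/32.

11/32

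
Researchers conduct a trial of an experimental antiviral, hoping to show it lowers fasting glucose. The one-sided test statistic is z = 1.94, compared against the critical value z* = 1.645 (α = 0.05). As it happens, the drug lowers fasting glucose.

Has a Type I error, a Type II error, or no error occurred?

The conventional null hypothesis is that the drug has no effect on fasting glucose.
Since z = 1.94 > z* = 1.645, H₀ is rejected.
H₀ is false (actually the drug lowers fasting glucose).
The decision matches the true state — no error.

Neither — the decision is correct.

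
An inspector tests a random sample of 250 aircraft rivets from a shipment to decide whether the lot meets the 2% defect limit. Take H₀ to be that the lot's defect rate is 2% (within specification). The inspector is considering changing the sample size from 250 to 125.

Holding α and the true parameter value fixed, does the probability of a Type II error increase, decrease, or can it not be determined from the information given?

It increases.

A smaller sample increases the standard error, so the sampling distributions under H₀ and Ha overlap more.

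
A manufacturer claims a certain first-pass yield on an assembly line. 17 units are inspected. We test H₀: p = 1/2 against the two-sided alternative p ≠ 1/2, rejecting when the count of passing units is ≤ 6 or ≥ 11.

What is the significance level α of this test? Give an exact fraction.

α = P(K ≤ 6 or K ≥ 11 | p = 1/2), K ~ Binomial(17, 1/2).
The two tails are symmetric, so α = 2·(1 + 17 + 136 + 680 + 2380 + 6188 + 12376)/2^17 = 43556/131072 = 10889/32768.

10889/32768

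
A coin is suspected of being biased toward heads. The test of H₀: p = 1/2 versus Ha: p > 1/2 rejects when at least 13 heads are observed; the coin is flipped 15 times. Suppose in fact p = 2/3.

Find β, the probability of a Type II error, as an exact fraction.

13210219/14348907

A Type II error is failing to reject when Ha holds: with p = 2/3, β = P(S ≤ 12).
Adding the binomial probabilities P(S=0)+…+P(S=12) at p = 2/3 gives 13210219/14348907.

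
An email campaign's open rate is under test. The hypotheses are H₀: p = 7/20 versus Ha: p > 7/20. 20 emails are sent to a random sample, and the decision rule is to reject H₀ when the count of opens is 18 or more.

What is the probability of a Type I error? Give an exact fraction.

55331865643399146571/104857600000000000000000000

The Type I error probability is α = P(X ≥ 18) computed under H₀, where X ~ Binomial(20, 7/20).
Summing C(20,j)(7/20)^j(13/20)^{20−j} for j = 18,…,20 gives 55331865643399146571/104857600000000000000000000.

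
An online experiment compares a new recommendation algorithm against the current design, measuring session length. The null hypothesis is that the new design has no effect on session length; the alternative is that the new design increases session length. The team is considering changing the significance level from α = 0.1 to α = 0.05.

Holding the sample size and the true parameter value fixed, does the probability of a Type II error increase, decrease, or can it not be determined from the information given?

Tightening α shrinks the rejection region. When Ha holds, fewer sample outcomes clear the stricter threshold, so more fall in the acceptance region.

It increases.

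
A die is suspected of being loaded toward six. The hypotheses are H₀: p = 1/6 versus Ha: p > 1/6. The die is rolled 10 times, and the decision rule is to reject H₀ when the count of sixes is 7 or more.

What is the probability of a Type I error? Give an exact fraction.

Under H₀, Y ~ Binomial(10, 1/6), and α = P(Y ≥ 7).
P(Y ≥ 7) = Σ_{j=7}^{10} C(10,j)·(1/6)^j·(5/6)^{10-j} = 337/1259712.

337/1259712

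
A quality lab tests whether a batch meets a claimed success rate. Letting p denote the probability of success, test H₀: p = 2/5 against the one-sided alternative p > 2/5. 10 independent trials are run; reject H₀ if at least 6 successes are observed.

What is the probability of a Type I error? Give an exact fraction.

α = P(reject H₀ | H₀ true) = P(K ≥ 6 | p = 2/5), with K ~ Binomial(10, 2/5).
P(K ≥ 6) = Σ_{j=6}^{10} C(10,j)·(2/5)^j·(3/5)^{10-j} = 1623424/9765625.

1623424/9765625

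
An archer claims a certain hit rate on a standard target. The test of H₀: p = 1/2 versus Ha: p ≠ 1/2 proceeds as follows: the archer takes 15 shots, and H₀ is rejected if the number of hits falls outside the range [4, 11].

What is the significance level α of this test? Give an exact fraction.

9/256

The significance level is the null-hypothesis probability of the rejection region {≤3} ∪ {≥12}.
By symmetry, α = 2·P(K ≤ 3) = 2·(1 + 15 + 105 + 455)/32768 = 1152/32768 = 9/256.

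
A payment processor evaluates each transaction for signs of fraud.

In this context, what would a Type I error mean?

A Type I error would mean concluding that the transaction is fraudulent when in fact the transaction is legitimate.

With the conventional null hypothesis that the transaction is legitimate:
A Type I error is rejecting H₀ when H₀ is true.
Here that means blocking the transaction and freezing the card when actually the transaction is legitimate.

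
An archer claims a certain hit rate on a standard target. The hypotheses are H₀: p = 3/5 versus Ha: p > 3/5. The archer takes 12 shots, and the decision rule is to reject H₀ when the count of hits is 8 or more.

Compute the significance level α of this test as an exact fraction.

21395421/48828125

The Type I error probability is α = P(S ≥ 8) computed under H₀, where S ~ Binomial(12, 3/5).
Adding the binomial terms for j = 8 through 12 with p = 3/5 yields 21395421/48828125.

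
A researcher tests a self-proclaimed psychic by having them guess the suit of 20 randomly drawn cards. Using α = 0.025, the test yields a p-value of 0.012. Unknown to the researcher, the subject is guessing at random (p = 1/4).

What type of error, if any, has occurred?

Type I error

The conventional null hypothesis is that the subject is guessing at random (p = 1/4).
Since p = 0.012 < α = 0.025, H₀ is rejected.
H₀ is true (actually the subject is guessing at random (p = 1/4)).
Rejecting a true H₀ is a Type I error.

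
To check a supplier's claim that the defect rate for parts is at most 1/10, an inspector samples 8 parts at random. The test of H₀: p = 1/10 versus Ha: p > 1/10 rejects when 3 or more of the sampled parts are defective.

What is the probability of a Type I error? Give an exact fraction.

3809179/100000000

The significance level is the probability, assuming p = 1/10, of seeing 3 or more defectives in 8 draws.
Via the complement, α = 1 − Σ_{j=0}^{2} C(8,j)(1/10)^j(9/10)^{8-j} = 3809179/100000000.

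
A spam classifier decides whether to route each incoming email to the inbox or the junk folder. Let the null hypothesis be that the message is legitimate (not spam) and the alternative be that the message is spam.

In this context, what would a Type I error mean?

A Type I error would mean concluding that the message is spam when in fact the message is legitimate (not spam).

A Type I error is rejecting H₀ when H₀ is true.
Here that means sending the message to the spam folder when actually the message is legitimate (not spam).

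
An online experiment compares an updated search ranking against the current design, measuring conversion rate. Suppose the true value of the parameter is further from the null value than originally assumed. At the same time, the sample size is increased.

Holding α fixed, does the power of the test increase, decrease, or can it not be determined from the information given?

A bigger departure from H₀ is easier for the test to detect, so it fails to reject less often. A larger sample reduces the standard error, pulling the sampling distribution under Ha further from the non-rejection region. Both changes push β in the same direction.
Since power = 1 − β and β decreases, power increases.

It increases.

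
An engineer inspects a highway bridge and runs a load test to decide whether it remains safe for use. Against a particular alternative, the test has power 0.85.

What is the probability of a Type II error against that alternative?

0.15

Power = 1 − β, so β = 1 − 0.85 = 0.15.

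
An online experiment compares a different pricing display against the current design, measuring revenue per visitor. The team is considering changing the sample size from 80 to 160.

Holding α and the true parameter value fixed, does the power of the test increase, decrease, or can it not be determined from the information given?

It increases.

More data shrinks sampling variability; the test statistic under Ha concentrates further from the null value, making rejection more likely.
Since power = 1 − β and β decreases, power increases.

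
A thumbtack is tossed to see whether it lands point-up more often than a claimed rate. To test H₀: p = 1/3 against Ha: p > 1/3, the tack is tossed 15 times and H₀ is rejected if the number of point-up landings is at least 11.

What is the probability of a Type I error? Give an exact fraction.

25931/14348907

Under H₀, S ~ Binomial(15, 1/3), and α = P(S ≥ 11).
Summing C(15,j)(1/3)^j(2/3)^{15−j} for j = 11,…,15 gives 25931/14348907.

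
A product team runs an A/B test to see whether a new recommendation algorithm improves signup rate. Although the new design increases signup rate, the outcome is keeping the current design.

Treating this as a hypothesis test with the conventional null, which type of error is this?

The null hypothesis here is that the new design has no effect on signup rate.
'Keeping the current design' corresponds to failing to reject H₀.
H₀ was not rejected but H₀ is false — a Type II error (false negative).

Type II error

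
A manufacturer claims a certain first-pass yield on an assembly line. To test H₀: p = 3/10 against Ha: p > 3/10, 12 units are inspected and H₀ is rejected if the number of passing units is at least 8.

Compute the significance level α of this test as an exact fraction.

Under H₀, K ~ Binomial(12, 3/10), and α = P(K ≥ 8).
Summing C(12,j)(3/10)^j(7/10)^{12−j} for j = 8,…,12 gives 948937113/100000000000.

948937113/100000000000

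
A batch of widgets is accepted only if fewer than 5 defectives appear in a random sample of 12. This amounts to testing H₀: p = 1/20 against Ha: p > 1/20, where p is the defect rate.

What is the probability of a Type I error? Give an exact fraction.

75344392367/409600000000000

Under H₀, X ~ Binomial(12, 1/20); the Type I error rate is P(X ≥ 5).
Computing the lower-tail complement: 1 − 409524655607633/409600000000000 = 75344392367/409600000000000.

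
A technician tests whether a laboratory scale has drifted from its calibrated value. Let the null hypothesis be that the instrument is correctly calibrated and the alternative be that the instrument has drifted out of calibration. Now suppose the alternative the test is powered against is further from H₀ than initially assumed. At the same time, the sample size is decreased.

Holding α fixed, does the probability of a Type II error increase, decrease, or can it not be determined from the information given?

Cannot be determined from the information given.

The first change alone would make β decrease; the second alone would make β increase. Which effect dominates depends on the magnitudes, which are not given.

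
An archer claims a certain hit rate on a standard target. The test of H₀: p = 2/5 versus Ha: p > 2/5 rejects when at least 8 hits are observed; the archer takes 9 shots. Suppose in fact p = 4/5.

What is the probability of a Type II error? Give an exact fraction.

1101157/1953125

β = P(fail to reject H₀ | Ha true) = P(S ≤ 7 | p = 4/5), S ~ Binomial(9, 4/5).
Equivalently, β = 1 − P(S ≥ 8) = 1101157/1953125.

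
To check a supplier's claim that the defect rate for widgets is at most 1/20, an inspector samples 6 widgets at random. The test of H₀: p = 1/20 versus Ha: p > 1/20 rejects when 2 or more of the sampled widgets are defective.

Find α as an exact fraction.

83901/2560000

The significance level is the probability, assuming p = 1/20, of seeing 2 or more defectives in 6 draws.
Via the complement, α = 1 − Σ_{j=0}^{1} C(6,j)(1/20)^j(19/20)^{6-j} = 83901/2560000.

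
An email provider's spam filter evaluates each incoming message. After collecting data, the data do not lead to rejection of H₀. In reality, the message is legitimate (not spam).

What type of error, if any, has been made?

No error — this is a correct decision.

The conventional null hypothesis here is that the message is legitimate (not spam).
The test retained a true H₀ — the decision matches the true state.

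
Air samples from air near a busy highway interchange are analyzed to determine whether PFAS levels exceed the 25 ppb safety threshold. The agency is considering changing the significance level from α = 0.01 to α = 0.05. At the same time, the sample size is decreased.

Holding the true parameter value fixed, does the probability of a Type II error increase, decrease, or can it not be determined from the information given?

The first change alone would make β decrease; the second alone would make β increase. Which effect dominates depends on the magnitudes, which are not given.

Cannot be determined from the information given.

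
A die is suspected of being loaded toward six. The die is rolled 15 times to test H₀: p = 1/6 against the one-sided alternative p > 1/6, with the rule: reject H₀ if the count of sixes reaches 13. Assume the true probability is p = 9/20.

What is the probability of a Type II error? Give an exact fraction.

Under the alternative p = 9/20, S ~ Binomial(15, 9/20); β is the probability the test does not reject, P(S < 13).
Equivalently, β = 1 − P(S ≥ 13) = 32731725032763916841/32768000000000000000.

32731725032763916841/32768000000000000000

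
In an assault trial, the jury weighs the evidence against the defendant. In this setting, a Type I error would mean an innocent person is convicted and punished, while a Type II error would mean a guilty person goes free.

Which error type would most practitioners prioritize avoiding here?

Type I error

The Type I consequence (an innocent person is convicted and punished) is more severe than the Type II consequence (a guilty person goes free).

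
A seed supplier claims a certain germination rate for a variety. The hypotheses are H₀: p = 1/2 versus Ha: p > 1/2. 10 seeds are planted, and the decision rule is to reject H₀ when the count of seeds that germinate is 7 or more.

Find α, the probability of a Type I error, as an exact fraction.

α = P(reject H₀ | H₀ true) = P(S ≥ 7 | p = 1/2), with S ~ Binomial(10, 1/2).
P(S ≥ 7) = [C(10,7) + C(10,8) + C(10,9) + C(10,10)] / 2^10 = (120 + 45 + 10 + 1) / 1024 = 176/1024 = 11/64.

11/64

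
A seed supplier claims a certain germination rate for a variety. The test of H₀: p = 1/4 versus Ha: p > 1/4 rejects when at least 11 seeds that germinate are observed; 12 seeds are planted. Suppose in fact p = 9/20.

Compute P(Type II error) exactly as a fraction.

4091575270595131/4096000000000000

Under the alternative p = 9/20, X ~ Binomial(12, 9/20); β is the probability the test does not reject, P(X < 11).
Equivalently, β = 1 − P(X ≥ 11) = 4091575270595131/4096000000000000.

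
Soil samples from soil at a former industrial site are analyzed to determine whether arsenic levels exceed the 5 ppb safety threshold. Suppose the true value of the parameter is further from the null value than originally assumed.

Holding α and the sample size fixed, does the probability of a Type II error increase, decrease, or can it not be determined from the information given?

The further the true parameter sits from the null value, the more of the Ha sampling distribution falls in the rejection region.

It decreases.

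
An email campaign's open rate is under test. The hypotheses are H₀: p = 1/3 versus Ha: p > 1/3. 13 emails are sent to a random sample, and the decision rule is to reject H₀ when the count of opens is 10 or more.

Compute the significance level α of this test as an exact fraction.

The Type I error probability is α = P(Y ≥ 10) computed under H₀, where Y ~ Binomial(13, 1/3).
P(Y ≥ 10) = Σ_{j=10}^{13} C(13,j)·(1/3)^j·(2/3)^{13-j} = 2627/1594323.

2627/1594323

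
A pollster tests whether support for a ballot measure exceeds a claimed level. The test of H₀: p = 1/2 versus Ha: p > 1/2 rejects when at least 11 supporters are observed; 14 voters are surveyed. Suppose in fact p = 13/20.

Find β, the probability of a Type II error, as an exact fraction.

β = P(fail to reject H₀ | Ha true) = P(X ≤ 10 | p = 13/20), X ~ Binomial(14, 13/20).
Summing C(14,j)·(13/20)^j·(7/20)^{14-j} for j = 0..10 gives 638569946045404807/819200000000000000.

638569946045404807/819200000000000000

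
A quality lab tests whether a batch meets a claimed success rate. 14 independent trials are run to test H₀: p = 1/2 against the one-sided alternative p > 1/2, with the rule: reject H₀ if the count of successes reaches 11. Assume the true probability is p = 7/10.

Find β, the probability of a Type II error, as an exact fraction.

A Type II error is failing to reject when Ha holds: with p = 7/10, β = P(Y ≤ 10).
Summing C(14,j)·(7/10)^j·(3/10)^{14-j} for j = 0..10 gives 32241628521117/50000000000000.

32241628521117/50000000000000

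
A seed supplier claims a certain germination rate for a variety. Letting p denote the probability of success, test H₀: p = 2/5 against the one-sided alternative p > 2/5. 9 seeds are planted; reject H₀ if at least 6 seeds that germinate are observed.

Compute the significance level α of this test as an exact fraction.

194048/1953125

Under H₀, K ~ Binomial(9, 2/5), and α = P(K ≥ 6).
P(K ≥ 6) = Σ_{j=6}^{9} C(9,j)·(2/5)^j·(3/5)^{9-j} = 194048/1953125.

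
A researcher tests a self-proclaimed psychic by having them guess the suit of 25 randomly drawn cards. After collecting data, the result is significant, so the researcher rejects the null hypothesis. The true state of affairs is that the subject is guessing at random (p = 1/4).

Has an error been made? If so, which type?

The conventional null hypothesis here is that the subject is guessing at random (p = 1/4).
H₀ was rejected, but H₀ is actually true.
Rejecting a true null hypothesis is a Type I error (false positive).

Type I error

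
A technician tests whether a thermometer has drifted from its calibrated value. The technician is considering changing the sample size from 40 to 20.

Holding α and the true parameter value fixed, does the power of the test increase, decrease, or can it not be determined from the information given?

A smaller sample increases the standard error, so the sampling distributions under H₀ and Ha overlap more.
Since power = 1 − β and β increases, power decreases.

It decreases.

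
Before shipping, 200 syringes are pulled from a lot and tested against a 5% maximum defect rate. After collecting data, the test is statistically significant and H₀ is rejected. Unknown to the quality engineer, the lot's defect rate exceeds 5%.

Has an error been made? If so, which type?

No error — this is a correct decision.

The conventional null hypothesis here is that the lot's defect rate is 5% (within specification).
The test rejected a false H₀ — the decision matches the true state.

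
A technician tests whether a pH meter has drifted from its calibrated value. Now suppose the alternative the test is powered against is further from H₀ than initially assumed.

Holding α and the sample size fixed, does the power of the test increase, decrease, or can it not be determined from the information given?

A bigger departure from H₀ is easier for the test to detect, so it fails to reject less often.
Since power = 1 − β and β decreases, power increases.

It increases.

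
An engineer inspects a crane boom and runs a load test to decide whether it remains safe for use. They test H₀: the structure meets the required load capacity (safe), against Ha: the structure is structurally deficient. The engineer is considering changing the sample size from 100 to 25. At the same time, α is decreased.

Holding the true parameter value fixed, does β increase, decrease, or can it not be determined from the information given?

It increases.

A smaller sample increases the standard error, so the sampling distributions under H₀ and Ha overlap more. A smaller α moves the rejection region further into the tail. With the alternative true, more outcomes now fall outside the rejection region, so failing to reject becomes more likely. Both changes push β in the same direction.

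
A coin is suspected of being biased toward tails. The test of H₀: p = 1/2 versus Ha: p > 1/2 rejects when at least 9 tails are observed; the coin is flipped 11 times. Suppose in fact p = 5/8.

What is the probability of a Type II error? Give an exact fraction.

7252043967/8589934592

A Type II error is failing to reject when Ha holds: with p = 5/8, β = P(Y ≤ 8).
Equivalently, β = 1 − P(Y ≥ 9) = 7252043967/8589934592.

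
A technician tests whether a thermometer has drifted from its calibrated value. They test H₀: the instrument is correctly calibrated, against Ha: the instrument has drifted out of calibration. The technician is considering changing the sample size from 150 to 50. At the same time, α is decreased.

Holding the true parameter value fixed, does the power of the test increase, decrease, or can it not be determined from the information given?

It decreases.

With less data the test statistic is noisier; under Ha, more outcomes land inside the acceptance region. A smaller α moves the rejection region further into the tail. With the alternative true, more outcomes now fall outside the rejection region, so failing to reject becomes more likely. Both changes push β in the same direction.
Since power = 1 − β and β increases, power decreases.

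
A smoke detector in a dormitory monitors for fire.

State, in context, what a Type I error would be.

A Type I error would mean concluding that there is a fire when in fact there is no fire.

With the conventional null hypothesis that there is no fire:
A Type I error is rejecting H₀ when H₀ is true.
Here that means sounding the alarm and evacuating the building when actually there is no fire.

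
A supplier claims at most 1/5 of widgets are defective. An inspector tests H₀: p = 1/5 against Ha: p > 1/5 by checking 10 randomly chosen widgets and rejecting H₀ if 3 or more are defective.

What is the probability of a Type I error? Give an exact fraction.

Under H₀, S ~ Binomial(10, 1/5); the Type I error rate is P(S ≥ 3).
α = 1 − P(S ≤ 2) = 1 − 6619136/9765625 = 3146489/9765625.

3146489/9765625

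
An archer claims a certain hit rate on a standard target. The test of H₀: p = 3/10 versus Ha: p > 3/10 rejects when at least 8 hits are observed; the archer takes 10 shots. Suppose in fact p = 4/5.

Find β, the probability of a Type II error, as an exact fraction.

Under the alternative p = 4/5, K ~ Binomial(10, 4/5); β is the probability the test does not reject, P(K < 8).
Summing C(10,j)·(4/5)^j·(1/5)^{10-j} for j = 0..7 gives 3146489/9765625.

3146489/9765625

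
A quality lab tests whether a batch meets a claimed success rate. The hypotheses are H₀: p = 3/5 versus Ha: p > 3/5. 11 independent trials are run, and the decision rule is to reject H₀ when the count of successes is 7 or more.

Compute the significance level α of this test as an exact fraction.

α = P(reject H₀ | H₀ true) = P(Y ≥ 7 | p = 3/5), with Y ~ Binomial(11, 3/5).
P(Y ≥ 7) = Σ_{j=7}^{11} C(11,j)·(3/5)^j·(2/5)^{11-j} = 5202873/9765625.

5202873/9765625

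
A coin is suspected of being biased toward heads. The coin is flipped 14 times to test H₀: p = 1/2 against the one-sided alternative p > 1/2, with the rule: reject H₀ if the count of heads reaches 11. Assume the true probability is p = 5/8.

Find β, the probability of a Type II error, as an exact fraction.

β = P(fail to reject H₀ | Ha true) = P(K ≤ 10 | p = 5/8), K ~ Binomial(14, 5/8).
Summing C(14,j)·(5/8)^j·(3/8)^{14-j} for j = 0..10 gives 1830419739927/2199023255552.

1830419739927/2199023255552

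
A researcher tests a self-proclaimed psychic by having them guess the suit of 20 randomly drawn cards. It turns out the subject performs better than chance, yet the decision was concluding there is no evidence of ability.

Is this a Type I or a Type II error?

Type II error

The null hypothesis here is that the subject is guessing at random (p = 1/4).
'Concluding there is no evidence of ability' corresponds to failing to reject H₀.
H₀ was not rejected but H₀ is false — a Type II error (false negative).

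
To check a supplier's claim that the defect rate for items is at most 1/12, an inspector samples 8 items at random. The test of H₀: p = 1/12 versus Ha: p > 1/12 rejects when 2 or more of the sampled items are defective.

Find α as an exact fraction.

59725447/429981696

Under H₀, K ~ Binomial(8, 1/12); the Type I error rate is P(K ≥ 2).
Via the complement, α = 1 − Σ_{j=0}^{1} C(8,j)(1/12)^j(11/12)^{8-j} = 59725447/429981696.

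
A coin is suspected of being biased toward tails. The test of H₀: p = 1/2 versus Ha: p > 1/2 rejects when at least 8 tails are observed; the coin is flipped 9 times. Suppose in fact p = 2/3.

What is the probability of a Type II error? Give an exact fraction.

β = P(fail to reject H₀ | Ha true) = P(S ≤ 7 | p = 2/3), S ~ Binomial(9, 2/3).
Adding the binomial probabilities P(S=0)+…+P(S=7) at p = 2/3 gives 16867/19683.

16867/19683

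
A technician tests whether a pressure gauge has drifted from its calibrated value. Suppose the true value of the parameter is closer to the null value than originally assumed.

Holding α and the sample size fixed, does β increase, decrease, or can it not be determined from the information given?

It increases.

When the true parameter is near the null value, the test has a harder time distinguishing Ha from H₀.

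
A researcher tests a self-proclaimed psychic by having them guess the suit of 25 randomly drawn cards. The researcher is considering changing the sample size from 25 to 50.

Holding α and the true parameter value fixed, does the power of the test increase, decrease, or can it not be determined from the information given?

Increasing n separates the H₀ and Ha sampling distributions, so under Ha fewer outcomes land in the acceptance region.
Since power = 1 − β and β decreases, power increases.

It increases.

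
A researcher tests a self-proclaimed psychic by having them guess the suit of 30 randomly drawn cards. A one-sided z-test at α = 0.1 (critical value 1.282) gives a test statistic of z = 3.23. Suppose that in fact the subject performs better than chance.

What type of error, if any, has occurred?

The conventional null hypothesis is that the subject is guessing at random (p = 1/4).
Since z = 3.23 > z* = 1.282, H₀ is rejected.
H₀ is false (actually the subject performs better than chance).
The decision matches the true state — no error.

Neither — the decision is correct.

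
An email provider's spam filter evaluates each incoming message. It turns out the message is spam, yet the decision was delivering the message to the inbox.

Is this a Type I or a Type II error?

Type II error

The null hypothesis here is that the message is legitimate (not spam).
'Delivering the message to the inbox' corresponds to failing to reject H₀.
H₀ was not rejected but H₀ is false — a Type II error (false negative).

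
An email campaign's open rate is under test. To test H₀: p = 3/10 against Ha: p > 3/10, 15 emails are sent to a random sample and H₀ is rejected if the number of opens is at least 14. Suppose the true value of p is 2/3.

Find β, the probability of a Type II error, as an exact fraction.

14070379/14348907

β = P(fail to reject H₀ | Ha true) = P(K ≤ 13 | p = 2/3), K ~ Binomial(15, 2/3).
Adding the binomial probabilities P(K=0)+…+P(K=13) at p = 2/3 gives 14070379/14348907.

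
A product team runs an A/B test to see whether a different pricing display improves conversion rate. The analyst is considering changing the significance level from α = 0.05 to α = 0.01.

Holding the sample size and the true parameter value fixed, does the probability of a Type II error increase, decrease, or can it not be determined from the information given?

It increases.

Lowering α raises the bar for rejection; under Ha, the test now fails to reject on outcomes it previously would have rejected.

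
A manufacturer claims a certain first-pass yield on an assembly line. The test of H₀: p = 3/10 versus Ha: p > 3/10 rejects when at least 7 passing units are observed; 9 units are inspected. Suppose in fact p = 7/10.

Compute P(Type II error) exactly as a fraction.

268584417/500000000

Under the alternative p = 7/10, X ~ Binomial(9, 7/10); β is the probability the test does not reject, P(X < 7).
Adding the binomial probabilities P(X=0)+…+P(X=6) at p = 7/10 gives 268584417/500000000.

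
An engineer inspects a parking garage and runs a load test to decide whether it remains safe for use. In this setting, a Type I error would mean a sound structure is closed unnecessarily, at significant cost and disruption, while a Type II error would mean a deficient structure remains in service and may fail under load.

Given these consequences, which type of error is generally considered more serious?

Type II error

The Type II consequence (a deficient structure remains in service and may fail under load) is more severe than the Type I consequence (a sound structure is closed unnecessarily, at significant cost and disruption).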